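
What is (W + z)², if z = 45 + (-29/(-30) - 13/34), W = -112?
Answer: 286828096/65025 ≈ 4411.0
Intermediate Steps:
z = 11624/255 (z = 45 + (-29*(-1/30) - 13*1/34) = 45 + (29/30 - 13/34) = 45 + 149/255 = 11624/255 ≈ 45.584)
(W + z)² = (-112 + 11624/255)² = (-16936/255)² = 286828096/65025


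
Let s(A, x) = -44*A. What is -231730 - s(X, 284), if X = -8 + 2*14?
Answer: -230850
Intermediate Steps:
X = 20 (X = -8 + 28 = 20)
-231730 - s(X, 284) = -231730 - (-44)*20 = -231730 - 1*(-880) = -231730 + 880 = -230850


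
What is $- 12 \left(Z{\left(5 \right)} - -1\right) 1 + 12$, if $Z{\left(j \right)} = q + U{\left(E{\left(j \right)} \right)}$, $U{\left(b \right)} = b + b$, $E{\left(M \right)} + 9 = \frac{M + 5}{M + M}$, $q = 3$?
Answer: $156$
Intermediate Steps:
$E{\left(M \right)} = -9 + \frac{5 + M}{2 M}$ ($E{\left(M \right)} = -9 + \frac{M + 5}{M + M} = -9 + \frac{5 + M}{2 M}$)
$U{\left(b \right)} = 2 b$
$Z{\left(j \right)} = 3 + \frac{5 - 17 j}{j}$ ($Z{\left(j \right)} = 3 + 2 \frac{5 - 17 j}{2 j} = 3 + \frac{5 - 17 j}{j}$)
$- 12 \left(Z{\left(5 \right)} - -1\right) 1 + 12 = - 12 \left(\left(-14 + \frac{5}{5}\right) - -1\right) 1 + 12 = - 12 \left(\left(-14 + 5 \cdot \frac{1}{5}\right) + 1\right) 1 + 12 = - 12 \left(\left(-14 + 1\right) + 1\right) 1 + 12 = - 12 \left(-13 + 1\right) 1 + 12 = - 12 \left(\left(-12\right) 1\right) + 12 = \left(-12\right) \left(-12\right) + 12 = 144 + 12 = 156$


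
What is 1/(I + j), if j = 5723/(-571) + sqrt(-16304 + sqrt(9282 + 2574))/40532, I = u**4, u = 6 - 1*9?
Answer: 1/(40528/571 + I*sqrt(4076 - sqrt(741))/20266) ≈ 0.014089 - 6.2e-7*I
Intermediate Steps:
u = -3 (u = 6 - 9 = -3)
I = 81 (I = (-3)**4 = 81)
j = -5723/571 + sqrt(-16304 + 4*sqrt(741))/40532 (j = 5723*(-1/571) + sqrt(-16304 + sqrt(11856))*(1/40532) = -5723/571 + sqrt(-16304 + 4*sqrt(741))*(1/40532) = -5723/571 + sqrt(-16304 + 4*sqrt(741))/40532 ≈ -10.023 + 0.0031397*I)
1/(I + j) = 1/(81 + (-5723/571 + I*sqrt(4076 - sqrt(741))/20266)) = 1/(40528/571 + I*sqrt(4076 - sqrt(741))/20266)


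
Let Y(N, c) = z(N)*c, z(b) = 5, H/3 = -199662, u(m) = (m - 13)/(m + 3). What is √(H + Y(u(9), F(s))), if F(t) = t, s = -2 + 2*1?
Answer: 3*I*√66554 ≈ 773.94*I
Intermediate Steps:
u(m) = (-13 + m)/(3 + m)
H = -598986 (H = 3*(-199662) = -598986)
s = 0 (s = -2 + 2 = 0)
Y(N, c) = 5*c
√(H + Y(u(9), F(s))) = √(-598986 + 5*0) = √(-598986 + 0) = √(-598986) = 3*I*√66554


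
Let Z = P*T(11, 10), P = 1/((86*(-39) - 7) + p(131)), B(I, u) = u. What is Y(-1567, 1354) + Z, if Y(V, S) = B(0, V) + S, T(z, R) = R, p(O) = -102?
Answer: -737629/3463 ≈ -213.00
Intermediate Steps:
Y(V, S) = S + V (Y(V, S) = V + S = S + V)
P = -1/3463 (P = 1/((86*(-39) - 7) - 102) = 1/((-3354 - 7) - 102) = 1/(-3361 - 102) = 1/(-3463) = -1/3463 ≈ -0.00028877)
Z = -10/3463 (Z = -1/3463*10 = -10/3463 ≈ -0.0028877)
Y(-1567, 1354) + Z = (1354 - 1567) - 10/3463 = -213 - 10/3463 = -737629/3463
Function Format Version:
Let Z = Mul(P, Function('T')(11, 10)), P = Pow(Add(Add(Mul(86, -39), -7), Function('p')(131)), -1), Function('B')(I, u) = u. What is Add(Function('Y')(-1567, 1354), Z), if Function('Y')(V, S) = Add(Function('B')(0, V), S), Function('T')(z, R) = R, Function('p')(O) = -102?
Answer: Rational(-737629, 3463) ≈ -213.00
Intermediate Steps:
Function('Y')(V, S) = Add(S, V) (Function('Y')(V, S) = Add(V, S) = Add(S, V))
P = Rational(-1, 3463) (P = Pow(Add(Add(Mul(86, -39), -7), -102), -1) = Pow(Add(Add(-3354, -7), -102), -1) = Pow(Add(-3361, -102), -1) = Pow(-3463, -1) = Rational(-1, 3463) ≈ -0.00028877)
Z = Rational(-10, 3463) (Z = Mul(Rational(-1, 3463), 10) = Rational(-10, 3463) ≈ -0.0028877)
Add(Function('Y')(-1567, 1354), Z) = Add(Add(1354, -1567), Rational(-10, 3463)) = Add(-213, Rational(-10, 3463)) = Rational(-737629, 3463)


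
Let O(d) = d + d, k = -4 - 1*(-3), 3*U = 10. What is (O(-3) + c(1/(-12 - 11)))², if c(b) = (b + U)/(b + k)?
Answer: 434281/5184 ≈ 83.773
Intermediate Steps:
U = 10/3 (U = (⅓)*10 = 10/3 ≈ 3.3333)
k = -1 (k = -4 + 3 = -1)
c(b) = (10/3 + b)/(-1 + b) (c(b) = (b + 10/3)/(b - 1) = (10/3 + b)/(-1 + b))
O(d) = 2*d
(O(-3) + c(1/(-12 - 11)))² = (2*(-3) + (10/3 + 1/(-12 - 11))/(-1 + 1/(-12 - 11)))² = (-6 + (10/3 + 1/(-23))/(-1 + 1/(-23)))² = (-6 + (10/3 - 1/23)/(-1 - 1/23))² = (-6 + (227/69)/(-24/23))² = (-6 - 23/24*227/69)² = (-6 - 227/72)² = (-659/72)² = 434281/5184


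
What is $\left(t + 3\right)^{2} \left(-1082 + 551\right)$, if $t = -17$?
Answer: $-104076$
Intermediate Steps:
$\left(t + 3\right)^{2} \left(-1082 + 551\right) = \left(-17 + 3\right)^{2} \left(-1082 + 551\right) = \left(-14\right)^{2} \left(-531\right) = 196 \left(-531\right) = -104076$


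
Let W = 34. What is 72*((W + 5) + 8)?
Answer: 3384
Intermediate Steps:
72*((W + 5) + 8) = 72*((34 + 5) + 8) = 72*(39 + 8) = 72*47 = 3384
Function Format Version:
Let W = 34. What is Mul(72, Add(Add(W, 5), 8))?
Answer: 3384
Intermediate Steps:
Mul(72, Add(Add(W, 5), 8)) = Mul(72, Add(Add(34, 5), 8)) = Mul(72, Add(39, 8)) = Mul(72, 47) = 3384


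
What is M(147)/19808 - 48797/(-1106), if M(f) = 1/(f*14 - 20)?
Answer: 140705117871/3189127616 ≈ 44.120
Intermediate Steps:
M(f) = 1/(-20 + 14*f) (M(f) = 1/(14*f - 20) = 1/(-20 + 14*f))
M(147)/19808 - 48797/(-1106) = (1/(2*(-10 + 7*147)))/19808 - 48797/(-1106) = (1/(2*(-10 + 1029)))*(1/19808) - 48797*(-1/1106) = ((½)/1019)*(1/19808) + 6971/158 = ((½)*(1/1019))*(1/19808) + 6971/158 = (1/2038)*(1/19808) + 6971/158 = 1/40368704 + 6971/158 = 140705117871/3189127616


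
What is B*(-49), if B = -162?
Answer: 7938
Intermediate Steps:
B*(-49) = -162*(-49) = 7938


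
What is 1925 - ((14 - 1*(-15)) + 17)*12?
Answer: 1373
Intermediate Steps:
1925 - ((14 - 1*(-15)) + 17)*12 = 1925 - ((14 + 15) + 17)*12 = 1925 - (29 + 17)*12 = 1925 - 46*12 = 1925 - 1*552 = 1925 - 552 = 1373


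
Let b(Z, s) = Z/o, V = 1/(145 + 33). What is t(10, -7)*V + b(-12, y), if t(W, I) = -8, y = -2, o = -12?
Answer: 85/89 ≈ 0.95506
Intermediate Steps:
V = 1/178 ≈ 0.0056180
b(Z, s) = -Z/12 (b(Z, s) = Z/(-12) = Z*(-1/12) = -Z/12)
t(10, -7)*V + b(-12, y) = -8*1/178 - 1/12*(-12) = -4/89 + 1 = 85/89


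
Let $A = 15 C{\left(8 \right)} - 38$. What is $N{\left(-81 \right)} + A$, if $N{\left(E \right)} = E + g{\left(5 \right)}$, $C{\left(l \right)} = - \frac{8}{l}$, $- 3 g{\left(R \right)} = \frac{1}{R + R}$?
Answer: $- \frac{4021}{30} \approx -134.03$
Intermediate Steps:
$g{\left(R \right)} = - \frac{1}{6 R}$ ($g{\left(R \right)} = - \frac{1}{3 \left(R + R\right)} = - \frac{1}{3 \cdot 2 R} = - \frac{\frac{1}{2} \frac{1}{R}}{3} = - \frac{1}{6 R}$)
$A = -53$ ($A = 15 \left(- \frac{8}{8}\right) - 38 = 15 \left(\left(-8\right) \frac{1}{8}\right) - 38 = 15 \left(-1\right) - 38 = -15 - 38 = -53$)
$N{\left(E \right)} = - \frac{1}{30} + E$ ($N{\left(E \right)} = E - \frac{1}{6 \cdot 5} = E - \frac{1}{30} = - \frac{1}{30} + E$)
$N{\left(-81 \right)} + A = \left(- \frac{1}{30} - 81\right) - 53 = - \frac{2431}{30} - 53 = - \frac{4021}{30}$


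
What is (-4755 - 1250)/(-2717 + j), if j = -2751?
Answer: 6005/5468 ≈ 1.0982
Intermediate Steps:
(-4755 - 1250)/(-2717 + j) = (-4755 - 1250)/(-2717 - 2751) = -6005/(-5468) = -6005*(-1/5468) = 6005/5468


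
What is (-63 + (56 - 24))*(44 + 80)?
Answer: -3844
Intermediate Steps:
(-63 + (56 - 24))*(44 + 80) = (-63 + 32)*124 = -31*124 = -3844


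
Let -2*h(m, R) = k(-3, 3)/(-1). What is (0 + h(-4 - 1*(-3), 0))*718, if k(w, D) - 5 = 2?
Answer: 2513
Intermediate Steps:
k(w, D) = 7 (k(w, D) = 5 + 2 = 7)
h(m, R) = 7/2 (h(m, R) = -7/(2*(-1)) = -7*(-1)/2 = -1/2*(-7) = 7/2)
(0 + h(-4 - 1*(-3), 0))*718 = (0 + 7/2)*718 = (7/2)*718 = 2513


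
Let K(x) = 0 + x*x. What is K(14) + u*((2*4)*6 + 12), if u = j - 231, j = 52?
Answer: -10544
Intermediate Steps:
K(x) = x**2 (K(x) = 0 + x**2 = x**2)
u = -179 (u = 52 - 231 = -179)
K(14) + u*((2*4)*6 + 12) = 14**2 - 179*((2*4)*6 + 12) = 196 - 179*(8*6 + 12) = 196 - 179*(48 + 12) = 196 - 179*60 = 196 - 10740 = -10544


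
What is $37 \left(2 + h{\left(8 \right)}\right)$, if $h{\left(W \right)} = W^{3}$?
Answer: $19018$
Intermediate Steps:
$37 \left(2 + h{\left(8 \right)}\right) = 37 \left(2 + 8^{3}\right) = 37 \left(2 + 512\right) = 37 \cdot 514 = 19018$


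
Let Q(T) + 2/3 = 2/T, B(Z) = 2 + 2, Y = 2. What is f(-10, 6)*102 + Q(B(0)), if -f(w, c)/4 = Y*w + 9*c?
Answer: -83233/6 ≈ -13872.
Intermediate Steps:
B(Z) = 4
Q(T) = -2/3 + 2/T
f(w, c) = -36*c - 8*w (f(w, c) = -4*(2*w + 9*c) = -36*c - 8*w)
f(-10, 6)*102 + Q(B(0)) = (-36*6 - 8*(-10))*102 + (-2/3 + 2/4) = (-216 + 80)*102 + (-2/3 + 2*(1/4)) = -136*102 + (-2/3 + 1/2) = -13872 - 1/6 = -83233/6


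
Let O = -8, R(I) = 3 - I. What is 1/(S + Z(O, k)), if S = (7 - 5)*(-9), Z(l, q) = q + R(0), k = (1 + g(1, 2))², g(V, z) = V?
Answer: -1/11 ≈ -0.090909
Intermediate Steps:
k = 4 (k = (1 + 1)² = 2² = 4)
Z(l, q) = 3 + q (Z(l, q) = q + (3 - 1*0) = q + (3 + 0) = q + 3 = 3 + q)
S = -18 (S = 2*(-9) = -18)
1/(S + Z(O, k)) = 1/(-18 + (3 + 4)) = 1/(-18 + 7) = 1/(-11) = -1/11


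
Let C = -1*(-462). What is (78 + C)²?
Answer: 291600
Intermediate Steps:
C = 462
(78 + C)² = (78 + 462)² = 540² = 291600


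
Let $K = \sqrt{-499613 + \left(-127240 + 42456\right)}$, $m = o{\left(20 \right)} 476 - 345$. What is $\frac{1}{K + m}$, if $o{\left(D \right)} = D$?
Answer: $\frac{9175}{84765022} - \frac{3 i \sqrt{64933}}{84765022} \approx 0.00010824 - 9.0186 \cdot 10^{-6} i$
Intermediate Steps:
$m = 9175$ ($m = 20 \cdot 476 - 345 = 9520 - 345 = 9175$)
$K = 3 i \sqrt{64933}$ ($K = \sqrt{-499613 - 84784} = \sqrt{-584397} = 3 i \sqrt{64933} \approx 764.46 i$)
$\frac{1}{K + m} = \frac{1}{3 i \sqrt{64933} + 9175} = \frac{1}{9175 + 3 i \sqrt{64933}}$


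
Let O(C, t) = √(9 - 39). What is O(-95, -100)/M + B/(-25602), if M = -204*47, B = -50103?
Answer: 16701/8534 - I*√30/9588 ≈ 1.957 - 0.00057126*I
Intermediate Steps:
M = -9588
O(C, t) = I*√30 (O(C, t) = √(-30) = I*√30)
O(-95, -100)/M + B/(-25602) = (I*√30)/(-9588) - 50103/(-25602) = (I*√30)*(-1/9588) - 50103*(-1/25602) = -I*√30/9588 + 16701/8534 = 16701/8534 - I*√30/9588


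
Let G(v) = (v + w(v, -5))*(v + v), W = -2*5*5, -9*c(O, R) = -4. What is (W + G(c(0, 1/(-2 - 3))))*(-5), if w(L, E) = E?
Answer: 21890/81 ≈ 270.25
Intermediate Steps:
c(O, R) = 4/9 (c(O, R) = -⅑*(-4) = 4/9)
W = -50 (W = -10*5 = -50)
G(v) = 2*v*(-5 + v) (G(v) = (v - 5)*(v + v) = (-5 + v)*(2*v) = 2*v*(-5 + v))
(W + G(c(0, 1/(-2 - 3))))*(-5) = (-50 + 2*(4/9)*(-5 + 4/9))*(-5) = (-50 + 2*(4/9)*(-41/9))*(-5) = (-50 - 328/81)*(-5) = -4378/81*(-5) = 21890/81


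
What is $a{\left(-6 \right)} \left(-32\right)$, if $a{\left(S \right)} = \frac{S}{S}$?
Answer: $-32$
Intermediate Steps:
$a{\left(S \right)} = 1$
$a{\left(-6 \right)} \left(-32\right) = 1 \left(-32\right) = -32$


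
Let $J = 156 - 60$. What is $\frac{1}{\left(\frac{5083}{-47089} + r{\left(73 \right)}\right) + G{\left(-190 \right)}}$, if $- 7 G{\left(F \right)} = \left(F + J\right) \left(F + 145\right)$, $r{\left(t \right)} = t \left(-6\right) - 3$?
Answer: $- \frac{47089}{49226542} \approx -0.00095658$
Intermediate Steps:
$J = 96$
$r{\left(t \right)} = -3 - 6 t$ ($r{\left(t \right)} = - 6 t - 3 = -3 - 6 t$)
$G{\left(F \right)} = - \frac{\left(96 + F\right) \left(145 + F\right)}{7}$ ($G{\left(F \right)} = - \frac{\left(F + 96\right) \left(F + 145\right)}{7} = - \frac{\left(96 + F\right) \left(145 + F\right)}{7}$)
$\frac{1}{\left(\frac{5083}{-47089} + r{\left(73 \right)}\right) + G{\left(-190 \right)}} = \frac{1}{\left(\frac{5083}{-47089} - 441\right) - \left(- \frac{31870}{7} + \frac{36100}{7}\right)} = \frac{1}{\left(5083 \left(- \frac{1}{47089}\right) - 441\right) - \frac{4230}{7}} = \frac{1}{\left(- \frac{5083}{47089} - 441\right) - \frac{4230}{7}} = \frac{1}{- \frac{20771332}{47089} - \frac{4230}{7}} = \frac{1}{- \frac{49226542}{47089}} = - \frac{47089}{49226542}$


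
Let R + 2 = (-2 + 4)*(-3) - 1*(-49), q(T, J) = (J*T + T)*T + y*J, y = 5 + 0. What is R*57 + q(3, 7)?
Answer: 2444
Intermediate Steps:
y = 5
q(T, J) = 5*J + T*(T + J*T) (q(T, J) = (J*T + T)*T + 5*J = (T + J*T)*T + 5*J = T*(T + J*T) + 5*J = 5*J + T*(T + J*T))
R = 41 (R = -2 + ((-2 + 4)*(-3) - 1*(-49)) = -2 + (2*(-3) + 49) = -2 + (-6 + 49) = -2 + 43 = 41)
R*57 + q(3, 7) = 41*57 + (3**2 + 5*7 + 7*3**2) = 2337 + (9 + 35 + 7*9) = 2337 + (9 + 35 + 63) = 2337 + 107 = 2444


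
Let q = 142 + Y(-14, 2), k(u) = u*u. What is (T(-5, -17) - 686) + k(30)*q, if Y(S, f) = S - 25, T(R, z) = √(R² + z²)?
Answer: 92014 + √314 ≈ 92032.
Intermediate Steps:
k(u) = u²
Y(S, f) = -25 + S
q = 103 (q = 142 + (-25 - 14) = 142 - 39 = 103)
(T(-5, -17) - 686) + k(30)*q = (√((-5)² + (-17)²) - 686) + 30²*103 = (√(25 + 289) - 686) + 900*103 = (√314 - 686) + 92700 = (-686 + √314) + 92700 = 92014 + √314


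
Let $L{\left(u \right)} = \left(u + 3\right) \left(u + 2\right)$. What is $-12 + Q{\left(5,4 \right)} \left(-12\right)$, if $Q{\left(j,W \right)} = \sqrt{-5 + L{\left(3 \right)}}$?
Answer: $-72$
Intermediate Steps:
$L{\left(u \right)} = \left(2 + u\right) \left(3 + u\right)$ ($L{\left(u \right)} = \left(3 + u\right) \left(2 + u\right) = \left(2 + u\right) \left(3 + u\right)$)
$Q{\left(j,W \right)} = 5$ ($Q{\left(j,W \right)} = \sqrt{-5 + \left(6 + 3^{2} + 5 \cdot 3\right)} = \sqrt{-5 + \left(6 + 9 + 15\right)} = \sqrt{-5 + 30} = \sqrt{25} = 5$)
$-12 + Q{\left(5,4 \right)} \left(-12\right) = -12 + 5 \left(-12\right) = -12 - 60 = -72$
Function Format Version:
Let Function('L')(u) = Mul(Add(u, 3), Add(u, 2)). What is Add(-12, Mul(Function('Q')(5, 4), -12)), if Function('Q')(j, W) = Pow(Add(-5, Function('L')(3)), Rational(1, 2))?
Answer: -72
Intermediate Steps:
Function('L')(u) = Mul(Add(2, u), Add(3, u)) (Function('L')(u) = Mul(Add(3, u), Add(2, u)) = Mul(Add(2, u), Add(3, u)))
Function('Q')(j, W) = 5 (Function('Q')(j, W) = Pow(Add(-5, Add(6, Pow(3, 2), Mul(5, 3))), Rational(1, 2)) = Pow(Add(-5, Add(6, 9, 15)), Rational(1, 2)) = Pow(Add(-5, 30), Rational(1, 2)) = Pow(25, Rational(1, 2)) = 5)
Add(-12, Mul(Function('Q')(5, 4), -12)) = Add(-12, Mul(5, -12)) = Add(-12, -60) = -72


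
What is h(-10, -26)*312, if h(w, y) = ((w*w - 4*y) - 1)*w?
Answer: -633360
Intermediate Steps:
h(w, y) = w*(-1 + w² - 4*y) (h(w, y) = ((w² - 4*y) - 1)*w = (-1 + w² - 4*y)*w = w*(-1 + w² - 4*y))
h(-10, -26)*312 = -10*(-1 + (-10)² - 4*(-26))*312 = -10*(-1 + 100 + 104)*312 = -10*203*312 = -2030*312 = -633360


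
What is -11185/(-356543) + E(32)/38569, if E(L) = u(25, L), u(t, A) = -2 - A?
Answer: 419271803/13751506967 ≈ 0.030489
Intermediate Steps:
E(L) = -2 - L
-11185/(-356543) + E(32)/38569 = -11185/(-356543) + (-2 - 1*32)/38569 = -11185*(-1/356543) + (-2 - 32)*(1/38569) = 11185/356543 - 34*1/38569 = 11185/356543 - 34/38569 = 419271803/13751506967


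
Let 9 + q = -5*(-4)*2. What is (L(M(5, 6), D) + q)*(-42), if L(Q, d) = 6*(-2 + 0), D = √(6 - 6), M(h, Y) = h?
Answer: -798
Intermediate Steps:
D = 0 (D = √0 = 0)
q = 31 (q = -9 - 5*(-4)*2 = -9 + 20*2 = -9 + 40 = 31)
L(Q, d) = -12 (L(Q, d) = 6*(-2) = -12)
(L(M(5, 6), D) + q)*(-42) = (-12 + 31)*(-42) = 19*(-42) = -798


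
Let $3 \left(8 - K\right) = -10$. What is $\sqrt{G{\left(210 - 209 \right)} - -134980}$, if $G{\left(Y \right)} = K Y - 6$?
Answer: $\frac{2 \sqrt{303717}}{3} \approx 367.4$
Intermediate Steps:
$K = \frac{34}{3}$ ($K = 8 - - \frac{10}{3} = 8 + \frac{10}{3} = \frac{34}{3} \approx 11.333$)
$G{\left(Y \right)} = -6 + \frac{34 Y}{3}$ ($G{\left(Y \right)} = \frac{34 Y}{3} - 6 = -6 + \frac{34 Y}{3}$)
$\sqrt{G{\left(210 - 209 \right)} - -134980} = \sqrt{\left(-6 + \frac{34 \left(210 - 209\right)}{3}\right) - -134980} = \sqrt{\left(-6 + \frac{34}{3} \cdot 1\right) + 134980} = \sqrt{\left(-6 + \frac{34}{3}\right) + 134980} = \sqrt{\frac{16}{3} + 134980} = \sqrt{\frac{404956}{3}} = \frac{2 \sqrt{303717}}{3}$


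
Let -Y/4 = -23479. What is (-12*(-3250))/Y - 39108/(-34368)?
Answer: 104442061/67243856 ≈ 1.5532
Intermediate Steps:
Y = 93916 (Y = -4*(-23479) = 93916)
(-12*(-3250))/Y - 39108/(-34368) = -12*(-3250)/93916 - 39108/(-34368) = 39000*(1/93916) - 39108*(-1/34368) = 9750/23479 + 3259/2864 = 104442061/67243856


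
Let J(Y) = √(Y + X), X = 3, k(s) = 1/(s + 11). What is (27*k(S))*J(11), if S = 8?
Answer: 27*√14/19 ≈ 5.3171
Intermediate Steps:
k(s) = 1/(11 + s)
J(Y) = √(3 + Y) (J(Y) = √(Y + 3) = √(3 + Y))
(27*k(S))*J(11) = (27/(11 + 8))*√(3 + 11) = (27/19)*√14 = (27*(1/19))*√14 = 27*√14/19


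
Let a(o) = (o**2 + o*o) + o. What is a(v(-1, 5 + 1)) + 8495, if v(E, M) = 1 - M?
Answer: 8540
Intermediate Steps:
a(o) = o + 2*o**2 (a(o) = (o**2 + o**2) + o = 2*o**2 + o = o + 2*o**2)
a(v(-1, 5 + 1)) + 8495 = (1 - (5 + 1))*(1 + 2*(1 - (5 + 1))) + 8495 = (1 - 1*6)*(1 + 2*(1 - 1*6)) + 8495 = (1 - 6)*(1 + 2*(1 - 6)) + 8495 = -5*(1 + 2*(-5)) + 8495 = -5*(1 - 10) + 8495 = -5*(-9) + 8495 = 45 + 8495 = 8540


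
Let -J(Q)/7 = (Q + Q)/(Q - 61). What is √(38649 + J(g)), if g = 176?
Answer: √510849665/115 ≈ 196.54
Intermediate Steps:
J(Q) = -14*Q/(-61 + Q) (J(Q) = -7*(Q + Q)/(Q - 61) = -7*2*Q/(-61 + Q) = -14*Q/(-61 + Q))
√(38649 + J(g)) = √(38649 - 14*176/(-61 + 176)) = √(38649 - 14*176/115) = √(38649 - 14*176*1/115) = √(38649 - 2464/115) = √(4442171/115) = √510849665/115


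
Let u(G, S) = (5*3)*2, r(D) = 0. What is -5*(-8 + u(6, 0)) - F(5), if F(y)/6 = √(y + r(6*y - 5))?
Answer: -110 - 6*√5 ≈ -123.42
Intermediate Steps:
F(y) = 6*√y (F(y) = 6*√(y + 0) = 6*√y)
u(G, S) = 30 (u(G, S) = 15*2 = 30)
-5*(-8 + u(6, 0)) - F(5) = -5*(-8 + 30) - 6*√5 = -5*22 - 6*√5 = -110 - 6*√5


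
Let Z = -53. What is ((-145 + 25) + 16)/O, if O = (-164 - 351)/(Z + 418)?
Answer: 7592/103 ≈ 73.709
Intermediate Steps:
O = -103/73 (O = (-164 - 351)/(-53 + 418) = -515/365 = -515*1/365 = -103/73 ≈ -1.4110)
((-145 + 25) + 16)/O = ((-145 + 25) + 16)/(-103/73) = (-120 + 16)*(-73/103) = -104*(-73/103) = 7592/103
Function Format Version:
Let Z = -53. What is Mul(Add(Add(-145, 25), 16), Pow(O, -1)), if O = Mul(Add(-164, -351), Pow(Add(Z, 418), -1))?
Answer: Rational(7592, 103) ≈ 73.709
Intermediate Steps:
O = Rational(-103, 73) (O = Mul(Add(-164, -351), Pow(Add(-53, 418), -1)) = Mul(-515, Pow(365, -1)) = Mul(-515, Rational(1, 365)) = Rational(-103, 73) ≈ -1.4110)
Mul(Add(Add(-145, 25), 16), Pow(O, -1)) = Mul(Add(Add(-145, 25), 16), Pow(Rational(-103, 73), -1)) = Mul(Add(-120, 16), Rational(-73, 103)) = Mul(-104, Rational(-73, 103)) = Rational(7592, 103)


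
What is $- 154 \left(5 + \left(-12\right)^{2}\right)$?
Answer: $-22946$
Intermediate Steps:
$- 154 \left(5 + \left(-12\right)^{2}\right) = - 154 \left(5 + 144\right) = \left(-154\right) 149 = -22946$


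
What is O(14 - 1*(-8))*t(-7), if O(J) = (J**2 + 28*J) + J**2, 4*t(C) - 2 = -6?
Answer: -1584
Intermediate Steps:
t(C) = -1 (t(C) = 1/2 + (1/4)*(-6) = 1/2 - 3/2 = -1)
O(J) = 2*J**2 + 28*J
O(14 - 1*(-8))*t(-7) = (2*(14 - 1*(-8))*(14 + (14 - 1*(-8))))*(-1) = (2*(14 + 8)*(14 + (14 + 8)))*(-1) = (2*22*(14 + 22))*(-1) = (2*22*36)*(-1) = 1584*(-1) = -1584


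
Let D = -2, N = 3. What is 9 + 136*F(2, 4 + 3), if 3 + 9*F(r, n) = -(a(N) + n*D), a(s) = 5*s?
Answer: -463/9 ≈ -51.444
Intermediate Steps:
F(r, n) = -2 + 2*n/9 (F(r, n) = -⅓ + (-(5*3 + n*(-2)))/9 = -⅓ + (-(15 - 2*n))/9 = -⅓ + (-15 + 2*n)/9 = -⅓ + (-5/3 + 2*n/9) = -2 + 2*n/9)
9 + 136*F(2, 4 + 3) = 9 + 136*(-2 + 2*(4 + 3)/9) = 9 + 136*(-2 + (2/9)*7) = 9 + 136*(-2 + 14/9) = 9 + 136*(-4/9) = 9 - 544/9 = -463/9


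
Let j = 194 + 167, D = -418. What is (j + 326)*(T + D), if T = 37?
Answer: -261747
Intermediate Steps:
j = 361
(j + 326)*(T + D) = (361 + 326)*(37 - 418) = 687*(-381) = -261747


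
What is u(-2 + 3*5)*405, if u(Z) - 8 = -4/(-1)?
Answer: 4860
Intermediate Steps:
u(Z) = 12 (u(Z) = 8 - 4/(-1) = 8 - 4*(-1) = 8 + 4 = 12)
u(-2 + 3*5)*405 = 12*405 = 4860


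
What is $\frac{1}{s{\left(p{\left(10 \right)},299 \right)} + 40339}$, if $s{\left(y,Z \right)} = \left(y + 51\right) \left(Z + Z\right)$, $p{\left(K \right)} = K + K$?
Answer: $\frac{1}{82797} \approx 1.2078 \cdot 10^{-5}$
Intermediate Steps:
$p{\left(K \right)} = 2 K$
$s{\left(y,Z \right)} = 2 Z \left(51 + y\right)$ ($s{\left(y,Z \right)} = \left(51 + y\right) 2 Z = 2 Z \left(51 + y\right)$)
$\frac{1}{s{\left(p{\left(10 \right)},299 \right)} + 40339} = \frac{1}{2 \cdot 299 \left(51 + 2 \cdot 10\right) + 40339} = \frac{1}{2 \cdot 299 \left(51 + 20\right) + 40339} = \frac{1}{2 \cdot 299 \cdot 71 + 40339} = \frac{1}{42458 + 40339} = \frac{1}{82797}$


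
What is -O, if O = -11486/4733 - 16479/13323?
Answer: 77007695/21019253 ≈ 3.6637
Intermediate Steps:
O = -77007695/21019253 (O = -11486*1/4733 - 16479*1/13323 = -11486/4733 - 5493/4441 = -77007695/21019253 ≈ -3.6637)
-O = -1*(-77007695/21019253) = 77007695/21019253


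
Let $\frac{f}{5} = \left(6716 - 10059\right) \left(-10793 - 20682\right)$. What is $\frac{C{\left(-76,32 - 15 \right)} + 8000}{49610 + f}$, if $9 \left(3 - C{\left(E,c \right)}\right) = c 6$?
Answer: $\frac{4795}{315692541} \approx 1.5189 \cdot 10^{-5}$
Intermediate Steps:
$f = 526104625$ ($f = 5 \left(6716 - 10059\right) \left(-10793 - 20682\right) = 5 \left(\left(-3343\right) \left(-31475\right)\right) = 5 \cdot 105220925 = 526104625$)
$C{\left(E,c \right)} = 3 - \frac{2 c}{3}$ ($C{\left(E,c \right)} = 3 - \frac{c 6}{9} = 3 - \frac{6 c}{9} = 3 - \frac{2 c}{3}$)
$\frac{C{\left(-76,32 - 15 \right)} + 8000}{49610 + f} = \frac{\left(3 - \frac{2 \left(32 - 15\right)}{3}\right) + 8000}{49610 + 526104625} = \frac{\left(3 - \frac{2 \left(32 - 15\right)}{3}\right) + 8000}{526154235} = \left(\left(3 - \frac{34}{3}\right) + 8000\right) \frac{1}{526154235} = \left(- \frac{25}{3} + 8000\right) \frac{1}{526154235} = \frac{23975}{3} \cdot \frac{1}{526154235} = \frac{4795}{315692541}$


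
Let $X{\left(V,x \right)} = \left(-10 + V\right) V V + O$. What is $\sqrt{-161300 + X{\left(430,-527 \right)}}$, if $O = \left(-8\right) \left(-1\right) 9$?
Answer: $2 \sqrt{19374193} \approx 8803.2$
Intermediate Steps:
$O = 72$ ($O = 8 \cdot 9 = 72$)
$X{\left(V,x \right)} = 72 + V^{2} \left(-10 + V\right)$ ($X{\left(V,x \right)} = \left(-10 + V\right) V V + 72 = V \left(-10 + V\right) V + 72 = V^{2} \left(-10 + V\right) + 72 = 72 + V^{2} \left(-10 + V\right)$)
$\sqrt{-161300 + X{\left(430,-527 \right)}} = \sqrt{-161300 + \left(72 + 430^{3} - 10 \cdot 430^{2}\right)} = \sqrt{-161300 + \left(72 + 79507000 - 1849000\right)} = \sqrt{-161300 + 77658072} = \sqrt{77496772} = 2 \sqrt{19374193}$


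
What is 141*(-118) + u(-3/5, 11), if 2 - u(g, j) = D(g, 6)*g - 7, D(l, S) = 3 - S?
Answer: -83154/5 ≈ -16631.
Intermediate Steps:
u(g, j) = 9 + 3*g (u(g, j) = 2 - ((3 - 1*6)*g - 7) = 2 - ((3 - 6)*g - 7) = 2 - (-3*g - 7) = 2 - (-7 - 3*g) = 2 + (7 + 3*g) = 9 + 3*g)
141*(-118) + u(-3/5, 11) = 141*(-118) + (9 + 3*(-3/5)) = -16638 + (9 + 3*(-3*1/5)) = -16638 + (9 + 3*(-3/5)) = -16638 + (9 - 9/5) = -16638 + 36/5 = -83154/5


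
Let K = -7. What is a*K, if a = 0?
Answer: 0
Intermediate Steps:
a*K = 0*(-7) = 0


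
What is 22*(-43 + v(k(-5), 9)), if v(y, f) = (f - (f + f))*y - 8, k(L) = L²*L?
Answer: 23628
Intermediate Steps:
k(L) = L³
v(y, f) = -8 - f*y (v(y, f) = (f - 2*f)*y - 8 = (-f)*y - 8 = -f*y - 8 = -8 - f*y)
22*(-43 + v(k(-5), 9)) = 22*(-43 + (-8 - 1*9*(-5)³)) = 22*(-43 + (-8 - 1*9*(-125))) = 22*(-43 + (-8 + 1125)) = 22*(-43 + 1117) = 22*1074 = 23628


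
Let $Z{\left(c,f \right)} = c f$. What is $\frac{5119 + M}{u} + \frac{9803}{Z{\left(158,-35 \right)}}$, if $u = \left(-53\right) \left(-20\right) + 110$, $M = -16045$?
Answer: $- \frac{798781}{71890} \approx -11.111$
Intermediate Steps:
$u = 1170$ ($u = 1060 + 110 = 1170$)
$\frac{5119 + M}{u} + \frac{9803}{Z{\left(158,-35 \right)}} = \frac{5119 - 16045}{1170} + \frac{9803}{158 \left(-35\right)} = \left(-10926\right) \frac{1}{1170} + \frac{9803}{-5530} = - \frac{607}{65} + 9803 \left(- \frac{1}{5530}\right) = - \frac{607}{65} - \frac{9803}{5530} = - \frac{798781}{71890}$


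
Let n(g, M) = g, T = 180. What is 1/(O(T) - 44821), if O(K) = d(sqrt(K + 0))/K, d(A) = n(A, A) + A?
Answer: -2016945/90401491844 - 3*sqrt(5)/90401491844 ≈ -2.2311e-5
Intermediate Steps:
d(A) = 2*A (d(A) = A + A = 2*A)
O(K) = 2/sqrt(K) (O(K) = (2*sqrt(K + 0))/K = (2*sqrt(K))/K = 2/sqrt(K))
1/(O(T) - 44821) = 1/(2/sqrt(180) - 44821) = 1/(2*(sqrt(5)/30) - 44821) = 1/(sqrt(5)/15 - 44821) = 1/(-44821 + sqrt(5)/15)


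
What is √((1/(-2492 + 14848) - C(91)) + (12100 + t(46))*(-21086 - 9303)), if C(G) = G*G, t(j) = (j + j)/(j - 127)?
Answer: I*√1136715074510109923/55602 ≈ 19175.0*I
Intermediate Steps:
t(j) = 2*j/(-127 + j) (t(j) = (2*j)/(-127 + j) = 2*j/(-127 + j))
C(G) = G²
√((1/(-2492 + 14848) - C(91)) + (12100 + t(46))*(-21086 - 9303)) = √((1/(-2492 + 14848) - 1*91²) + (12100 + 2*46/(-127 + 46))*(-21086 - 9303)) = √((1/12356 - 1*8281) + (12100 + 2*46/(-81))*(-30389)) = √((1/12356 - 8281) + (12100 + 2*46*(-1/81))*(-30389)) = √(-102320035/12356 + (12100 - 92/81)*(-30389)) = √(-102320035/12356 + (980008/81)*(-30389)) = √(-102320035/12356 - 29781463112/81) = √(-367988046134707/1000836) = I*√1136715074510109923/55602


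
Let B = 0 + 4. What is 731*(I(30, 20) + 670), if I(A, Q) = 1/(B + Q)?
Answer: 11755211/24 ≈ 4.8980e+5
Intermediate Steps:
B = 4
I(A, Q) = 1/(4 + Q)
731*(I(30, 20) + 670) = 731*(1/(4 + 20) + 670) = 731*(1/24 + 670) = 731*(16081/24) = 11755211/24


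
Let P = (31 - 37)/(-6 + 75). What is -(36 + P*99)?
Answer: -630/23 ≈ -27.391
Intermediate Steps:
P = -2/23 (P = -6/69 = -6*1/69 = -2/23 ≈ -0.086957)
-(36 + P*99) = -(36 - 2/23*99) = -(36 - 198/23) = -1*630/23 = -630/23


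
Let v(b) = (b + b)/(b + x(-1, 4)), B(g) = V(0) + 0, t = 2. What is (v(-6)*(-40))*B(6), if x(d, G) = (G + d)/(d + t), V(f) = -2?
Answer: 320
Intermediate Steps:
x(d, G) = (G + d)/(2 + d) (x(d, G) = (G + d)/(d + 2) = (G + d)/(2 + d))
B(g) = -2 (B(g) = -2 + 0 = -2)
v(b) = 2*b/(3 + b) (v(b) = (b + b)/(b + (4 - 1)/(2 - 1)) = (2*b)/(b + 3/1) = (2*b)/(b + 1*3) = (2*b)/(b + 3) = (2*b)/(3 + b) = 2*b/(3 + b))
(v(-6)*(-40))*B(6) = ((2*(-6)/(3 - 6))*(-40))*(-2) = ((2*(-6)/(-3))*(-40))*(-2) = ((2*(-6)*(-⅓))*(-40))*(-2) = (4*(-40))*(-2) = -160*(-2) = 320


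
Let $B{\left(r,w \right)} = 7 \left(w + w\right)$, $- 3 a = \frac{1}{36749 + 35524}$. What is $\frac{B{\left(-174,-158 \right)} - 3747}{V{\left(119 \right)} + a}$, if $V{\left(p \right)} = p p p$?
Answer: $- \frac{1292024421}{365374489220} \approx -0.0035362$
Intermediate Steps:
$a = - \frac{1}{216819}$ ($a = - \frac{1}{3 \left(36749 + 35524\right)} = - \frac{1}{3 \cdot 72273} = \left(- \frac{1}{3}\right) \frac{1}{72273} = - \frac{1}{216819} \approx -4.6121 \cdot 10^{-6}$)
$V{\left(p \right)} = p^{3}$ ($V{\left(p \right)} = p^{2} p = p^{3}$)
$B{\left(r,w \right)} = 14 w$ ($B{\left(r,w \right)} = 7 \cdot 2 w = 14 w$)
$\frac{B{\left(-174,-158 \right)} - 3747}{V{\left(119 \right)} + a} = \frac{14 \left(-158\right) - 3747}{119^{3} - \frac{1}{216819}} = \frac{-2212 - 3747}{1685159 - \frac{1}{216819}} = - \frac{5959}{\frac{365374489220}{216819}} = \left(-5959\right) \frac{216819}{365374489220} = - \frac{1292024421}{365374489220}$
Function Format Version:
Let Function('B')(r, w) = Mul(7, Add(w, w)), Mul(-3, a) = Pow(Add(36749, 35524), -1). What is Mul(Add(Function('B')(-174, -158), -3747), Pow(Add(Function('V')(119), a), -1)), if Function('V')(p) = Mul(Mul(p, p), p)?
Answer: Rational(-1292024421, 365374489220) ≈ -0.0035362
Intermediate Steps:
a = Rational(-1, 216819) (a = Mul(Rational(-1, 3), Pow(Add(36749, 35524), -1)) = Mul(Rational(-1, 3), Pow(72273, -1)) = Mul(Rational(-1, 3), Rational(1, 72273)) = Rational(-1, 216819) ≈ -4.6121e-6)
Function('V')(p) = Pow(p, 3) (Function('V')(p) = Mul(Pow(p, 2), p) = Pow(p, 3))
Function('B')(r, w) = Mul(14, w) (Function('B')(r, w) = Mul(7, Mul(2, w)) = Mul(14, w))
Mul(Add(Function('B')(-174, -158), -3747), Pow(Add(Function('V')(119), a), -1)) = Mul(Add(Mul(14, -158), -3747), Pow(Add(Pow(119, 3), Rational(-1, 216819)), -1)) = Mul(Add(-2212, -3747), Pow(Add(1685159, Rational(-1, 216819)), -1)) = Mul(-5959, Pow(Rational(365374489220, 216819), -1)) = Mul(-5959, Rational(216819, 365374489220)) = Rational(-1292024421, 365374489220)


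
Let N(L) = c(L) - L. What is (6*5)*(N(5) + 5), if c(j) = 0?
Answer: 0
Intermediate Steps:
N(L) = -L (N(L) = 0 - L = -L)
(6*5)*(N(5) + 5) = (6*5)*(-1*5 + 5) = 30*(-5 + 5) = 30*0 = 0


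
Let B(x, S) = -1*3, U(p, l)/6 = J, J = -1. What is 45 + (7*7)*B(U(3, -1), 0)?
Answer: -102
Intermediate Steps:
U(p, l) = -6 (U(p, l) = 6*(-1) = -6)
B(x, S) = -3
45 + (7*7)*B(U(3, -1), 0) = 45 + (7*7)*(-3) = 45 + 49*(-3) = 45 - 147 = -102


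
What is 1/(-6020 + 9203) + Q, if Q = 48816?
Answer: 155381329/3183 ≈ 48816.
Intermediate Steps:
1/(-6020 + 9203) + Q = 1/(-6020 + 9203) + 48816 = 1/3183 + 48816 = 155381329/3183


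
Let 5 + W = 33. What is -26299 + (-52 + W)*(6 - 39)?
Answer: -25507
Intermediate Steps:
W = 28 (W = -5 + 33 = 28)
-26299 + (-52 + W)*(6 - 39) = -26299 + (-52 + 28)*(6 - 39) = -26299 - 24*(-33) = -26299 + 792 = -25507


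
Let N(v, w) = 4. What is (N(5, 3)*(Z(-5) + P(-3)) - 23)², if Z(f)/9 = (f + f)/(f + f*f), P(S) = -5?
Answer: 3721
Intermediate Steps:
Z(f) = 18*f/(f + f²) (Z(f) = 9*((f + f)/(f + f*f)) = 9*((2*f)/(f + f²)) = 9*(2*f/(f + f²)) = 18*f/(f + f²))
(N(5, 3)*(Z(-5) + P(-3)) - 23)² = (4*(18/(1 - 5) - 5) - 23)² = (4*(18/(-4) - 5) - 23)² = (4*(18*(-¼) - 5) - 23)² = (4*(-9/2 - 5) - 23)² = (4*(-19/2) - 23)² = (-38 - 23)² = (-61)² = 3721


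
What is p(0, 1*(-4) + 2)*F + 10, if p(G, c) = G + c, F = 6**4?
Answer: -2582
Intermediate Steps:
F = 1296
p(0, 1*(-4) + 2)*F + 10 = (0 + (1*(-4) + 2))*1296 + 10 = (0 + (-4 + 2))*1296 + 10 = (0 - 2)*1296 + 10 = -2*1296 + 10 = -2592 + 10 = -2582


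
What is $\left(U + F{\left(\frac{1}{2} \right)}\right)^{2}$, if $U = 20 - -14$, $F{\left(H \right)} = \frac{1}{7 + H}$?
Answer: $\frac{262144}{225} \approx 1165.1$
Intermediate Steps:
$U = 34$ ($U = 20 + 14 = 34$)
$\left(U + F{\left(\frac{1}{2} \right)}\right)^{2} = \left(34 + \frac{1}{7 + \frac{1}{2}}\right)^{2} = \left(34 + \frac{1}{\frac{15}{2}}\right)^{2} = \left(34 + \frac{2}{15}\right)^{2} = \left(\frac{512}{15}\right)^{2} = \frac{262144}{225}$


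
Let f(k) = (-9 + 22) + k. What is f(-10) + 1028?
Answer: 1031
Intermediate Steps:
f(k) = 13 + k
f(-10) + 1028 = (13 - 10) + 1028 = 3 + 1028 = 1031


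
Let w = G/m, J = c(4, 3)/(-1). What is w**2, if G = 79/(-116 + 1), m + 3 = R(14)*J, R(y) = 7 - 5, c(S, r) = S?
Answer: 6241/1600225 ≈ 0.0039001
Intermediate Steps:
J = -4 (J = 4/(-1) = 4*(-1) = -4)
R(y) = 2
m = -11 (m = -3 + 2*(-4) = -3 - 8 = -11)
G = -79/115 (G = 79/(-115) = 79*(-1/115) = -79/115 ≈ -0.68696)
w = 79/1265 (w = -79/115/(-11) = -79/115*(-1/11) = 79/1265 ≈ 0.062451)
w**2 = (79/1265)**2 = 6241/1600225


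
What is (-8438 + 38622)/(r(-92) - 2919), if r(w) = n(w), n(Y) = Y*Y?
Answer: 30184/5545 ≈ 5.4435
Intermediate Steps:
n(Y) = Y²
r(w) = w²
(-8438 + 38622)/(r(-92) - 2919) = (-8438 + 38622)/((-92)² - 2919) = 30184/(8464 - 2919) = 30184/5545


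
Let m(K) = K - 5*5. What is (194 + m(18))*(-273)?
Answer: -51051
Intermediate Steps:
m(K) = -25 + K (m(K) = K - 25 = -25 + K)
(194 + m(18))*(-273) = (194 + (-25 + 18))*(-273) = (194 - 7)*(-273) = 187*(-273) = -51051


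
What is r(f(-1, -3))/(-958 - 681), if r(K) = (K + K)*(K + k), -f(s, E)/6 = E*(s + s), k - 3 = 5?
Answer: -2016/1639 ≈ -1.2300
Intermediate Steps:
k = 8 (k = 3 + 5 = 8)
f(s, E) = -12*E*s (f(s, E) = -6*E*(s + s) = -6*E*2*s = -12*E*s)
r(K) = 2*K*(8 + K) (r(K) = (K + K)*(K + 8) = (2*K)*(8 + K) = 2*K*(8 + K))
r(f(-1, -3))/(-958 - 681) = (2*(-12*(-3)*(-1))*(8 - 12*(-3)*(-1)))/(-958 - 681) = (2*(-36)*(8 - 36))/(-1639) = -2*(-36)*(-28)/1639 = -1/1639*2016 = -2016/1639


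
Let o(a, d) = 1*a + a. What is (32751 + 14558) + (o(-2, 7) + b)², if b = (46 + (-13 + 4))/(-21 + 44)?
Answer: 25029486/529 ≈ 47315.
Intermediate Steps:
o(a, d) = 2*a (o(a, d) = a + a = 2*a)
b = 37/23 (b = (46 - 9)/23 = 37*(1/23) = 37/23 ≈ 1.6087)
(32751 + 14558) + (o(-2, 7) + b)² = (32751 + 14558) + (2*(-2) + 37/23)² = 47309 + (-4 + 37/23)² = 47309 + (-55/23)² = 47309 + 3025/529 = 25029486/529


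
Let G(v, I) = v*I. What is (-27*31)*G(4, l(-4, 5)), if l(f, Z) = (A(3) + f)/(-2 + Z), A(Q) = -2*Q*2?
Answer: 17856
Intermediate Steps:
A(Q) = -4*Q
l(f, Z) = (-12 + f)/(-2 + Z) (l(f, Z) = (-4*3 + f)/(-2 + Z) = (-12 + f)/(-2 + Z))
G(v, I) = I*v
(-27*31)*G(4, l(-4, 5)) = (-27*31)*(((-12 - 4)/(-2 + 5))*4) = -837*-16/3*4 = -837*(⅓)*(-16)*4 = -(-4464)*4 = -837*(-64/3) = 17856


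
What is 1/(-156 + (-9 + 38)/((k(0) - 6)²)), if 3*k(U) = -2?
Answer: -400/62139 ≈ -0.0064372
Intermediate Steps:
k(U) = -⅔ (k(U) = (⅓)*(-2) = -⅔)
1/(-156 + (-9 + 38)/((k(0) - 6)²)) = 1/(-156 + (-9 + 38)/((-⅔ - 6)²)) = 1/(-156 + 29/((-20/3)²)) = 1/(-156 + 29/(400/9)) = 1/(-156 + 29*(9/400)) = 1/(-156 + 261/400) = 1/(-62139/400) = -400/62139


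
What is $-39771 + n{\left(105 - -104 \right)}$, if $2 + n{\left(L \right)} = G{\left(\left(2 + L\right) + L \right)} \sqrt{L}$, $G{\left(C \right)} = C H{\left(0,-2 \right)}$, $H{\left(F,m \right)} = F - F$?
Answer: $-39773$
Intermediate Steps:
$H{\left(F,m \right)} = 0$
$G{\left(C \right)} = 0$ ($G{\left(C \right)} = C 0 = 0$)
$n{\left(L \right)} = -2$ ($n{\left(L \right)} = -2 + 0 \sqrt{L} = -2 + 0 = -2$)
$-39771 + n{\left(105 - -104 \right)} = -39771 - 2 = -39773$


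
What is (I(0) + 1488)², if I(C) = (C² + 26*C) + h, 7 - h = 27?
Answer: 2155024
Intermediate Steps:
h = -20 (h = 7 - 1*27 = 7 - 27 = -20)
I(C) = -20 + C² + 26*C (I(C) = (C² + 26*C) - 20 = -20 + C² + 26*C)
(I(0) + 1488)² = ((-20 + 0² + 26*0) + 1488)² = ((-20 + 0 + 0) + 1488)² = (-20 + 1488)² = 1468² = 2155024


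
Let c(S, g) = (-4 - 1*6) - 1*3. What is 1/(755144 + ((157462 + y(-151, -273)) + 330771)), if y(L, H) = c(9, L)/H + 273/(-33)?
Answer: 231/287218187 ≈ 8.0427e-7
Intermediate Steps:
c(S, g) = -13 (c(S, g) = (-4 - 6) - 3 = -10 - 3 = -13)
y(L, H) = -91/11 - 13/H (y(L, H) = -13/H + 273/(-33) = -13/H + 273*(-1/33) = -13/H - 91/11 = -91/11 - 13/H)
1/(755144 + ((157462 + y(-151, -273)) + 330771)) = 1/(755144 + ((157462 + (-91/11 - 13/(-273))) + 330771)) = 1/(755144 + ((157462 + (-91/11 - 13*(-1/273))) + 330771)) = 1/(755144 + ((157462 + (-91/11 + 1/21)) + 330771)) = 1/(755144 + ((157462 - 1900/231) + 330771)) = 1/(755144 + (36371822/231 + 330771)) = 1/(755144 + 112779923/231) = 1/(287218187/231) = 231/287218187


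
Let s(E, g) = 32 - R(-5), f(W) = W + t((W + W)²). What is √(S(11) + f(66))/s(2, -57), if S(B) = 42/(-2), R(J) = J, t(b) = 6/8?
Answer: √183/74 ≈ 0.18281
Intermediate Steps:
t(b) = ¾ (t(b) = 6*(⅛) = ¾)
f(W) = ¾ + W (f(W) = W + ¾ = ¾ + W)
S(B) = -21 (S(B) = 42*(-½) = -21)
s(E, g) = 37 (s(E, g) = 32 - 1*(-5) = 32 + 5 = 37)
√(S(11) + f(66))/s(2, -57) = √(-21 + (¾ + 66))/37 = √(-21 + 267/4)*(1/37) = √(183/4)*(1/37) = (√183/2)*(1/37) = √183/74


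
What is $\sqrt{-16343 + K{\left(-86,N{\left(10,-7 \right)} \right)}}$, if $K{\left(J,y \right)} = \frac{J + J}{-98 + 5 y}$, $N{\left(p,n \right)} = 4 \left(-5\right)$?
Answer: $\frac{i \sqrt{17796581}}{33} \approx 127.84 i$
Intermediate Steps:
$N{\left(p,n \right)} = -20$
$K{\left(J,y \right)} = \frac{2 J}{-98 + 5 y}$
$\sqrt{-16343 + K{\left(-86,N{\left(10,-7 \right)} \right)}} = \sqrt{-16343 + 2 \left(-86\right) \frac{1}{-98 + 5 \left(-20\right)}} = \sqrt{-16343 + 2 \left(-86\right) \frac{1}{-98 - 100}} = \sqrt{-16343 + 2 \left(-86\right) \frac{1}{-198}} = \sqrt{-16343 + 2 \left(-86\right) \left(- \frac{1}{198}\right)} = \sqrt{-16343 + \frac{86}{99}} = \sqrt{- \frac{1617871}{99}} = \frac{i \sqrt{17796581}}{33}$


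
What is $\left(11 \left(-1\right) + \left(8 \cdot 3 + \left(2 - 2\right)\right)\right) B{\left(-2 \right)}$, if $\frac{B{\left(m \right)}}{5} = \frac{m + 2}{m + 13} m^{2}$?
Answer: $0$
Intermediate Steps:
$B{\left(m \right)} = \frac{5 m^{2} \left(2 + m\right)}{13 + m}$ ($B{\left(m \right)} = 5 \frac{m + 2}{m + 13} m^{2} = 5 \frac{2 + m}{13 + m} m^{2} = 5 \frac{m^{2} \left(2 + m\right)}{13 + m} = \frac{5 m^{2} \left(2 + m\right)}{13 + m}$)
$\left(11 \left(-1\right) + \left(8 \cdot 3 + \left(2 - 2\right)\right)\right) B{\left(-2 \right)} = \left(11 \left(-1\right) + \left(8 \cdot 3 + \left(2 - 2\right)\right)\right) \frac{5 \left(-2\right)^{2} \left(2 - 2\right)}{13 - 2} = \left(-11 + \left(24 + \left(2 - 2\right)\right)\right) 5 \cdot 4 \cdot \frac{1}{11} \cdot 0 = \left(-11 + \left(24 + 0\right)\right) 5 \cdot 4 \cdot \frac{1}{11} \cdot 0 = \left(-11 + 24\right) 0 = 13 \cdot 0 = 0$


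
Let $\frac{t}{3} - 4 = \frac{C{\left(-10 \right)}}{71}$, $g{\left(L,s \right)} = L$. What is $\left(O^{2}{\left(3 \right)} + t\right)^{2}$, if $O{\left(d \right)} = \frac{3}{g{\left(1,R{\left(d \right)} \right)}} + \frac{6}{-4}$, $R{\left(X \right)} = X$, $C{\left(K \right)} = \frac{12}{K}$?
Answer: $\frac{406546569}{2016400} \approx 201.62$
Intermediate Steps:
$O{\left(d \right)} = \frac{3}{2}$ ($O{\left(d \right)} = \frac{3}{1} + \frac{6}{-4} = 3 \cdot 1 + 6 \left(- \frac{1}{4}\right) = 3 - \frac{3}{2} = \frac{3}{2}$)
$t = \frac{4242}{355}$ ($t = 12 + 3 \frac{12 \frac{1}{-10}}{71} = 12 + 3 \cdot 12 \left(- \frac{1}{10}\right) \frac{1}{71} = 12 + 3 \left(\left(- \frac{6}{5}\right) \frac{1}{71}\right) = 12 + 3 \left(- \frac{6}{355}\right) = 12 - \frac{18}{355} = \frac{4242}{355} \approx 11.949$)
$\left(O^{2}{\left(3 \right)} + t\right)^{2} = \left(\left(\frac{3}{2}\right)^{2} + \frac{4242}{355}\right)^{2} = \left(\frac{9}{4} + \frac{4242}{355}\right)^{2} = \left(\frac{20163}{1420}\right)^{2} = \frac{406546569}{2016400}$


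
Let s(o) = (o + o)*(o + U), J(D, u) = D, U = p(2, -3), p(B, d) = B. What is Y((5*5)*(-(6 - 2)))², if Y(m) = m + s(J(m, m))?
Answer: 380250000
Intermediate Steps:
U = 2
s(o) = 2*o*(2 + o) (s(o) = (o + o)*(o + 2) = (2*o)*(2 + o) = 2*o*(2 + o))
Y(m) = m + 2*m*(2 + m)
Y((5*5)*(-(6 - 2)))² = (((5*5)*(-(6 - 2)))*(5 + 2*((5*5)*(-(6 - 2)))))² = ((25*(-1*4))*(5 + 2*(25*(-1*4))))² = ((25*(-4))*(5 + 2*(25*(-4))))² = (-100*(5 + 2*(-100)))² = (-100*(5 - 200))² = (-100*(-195))² = 19500² = 380250000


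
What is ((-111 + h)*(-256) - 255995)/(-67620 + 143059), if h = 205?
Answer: -21543/5803 ≈ -3.7124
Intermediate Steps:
((-111 + h)*(-256) - 255995)/(-67620 + 143059) = ((-111 + 205)*(-256) - 255995)/(-67620 + 143059) = (94*(-256) - 255995)/75439 = (-24064 - 255995)*(1/75439) = -280059*1/75439 = -21543/5803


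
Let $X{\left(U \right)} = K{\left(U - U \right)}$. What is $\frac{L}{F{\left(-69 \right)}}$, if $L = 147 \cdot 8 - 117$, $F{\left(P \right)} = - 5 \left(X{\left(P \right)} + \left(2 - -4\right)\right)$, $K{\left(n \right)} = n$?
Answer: $- \frac{353}{10} \approx -35.3$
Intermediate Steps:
$X{\left(U \right)} = 0$ ($X{\left(U \right)} = U - U = 0$)
$F{\left(P \right)} = -30$ ($F{\left(P \right)} = - 5 \left(0 + \left(2 - -4\right)\right) = - 5 \left(0 + \left(2 + 4\right)\right) = - 5 \left(0 + 6\right) = \left(-5\right) 6 = -30$)
$L = 1059$ ($L = 1176 - 117 = 1059$)
$\frac{L}{F{\left(-69 \right)}} = \frac{1059}{-30} = 1059 \left(- \frac{1}{30}\right) = - \frac{353}{10}$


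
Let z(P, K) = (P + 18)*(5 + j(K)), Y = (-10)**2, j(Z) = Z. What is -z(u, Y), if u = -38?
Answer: 2100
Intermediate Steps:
Y = 100
z(P, K) = (5 + K)*(18 + P) (z(P, K) = (P + 18)*(5 + K) = (18 + P)*(5 + K) = (5 + K)*(18 + P))
-z(u, Y) = -(90 + 5*(-38) + 18*100 + 100*(-38)) = -(90 - 190 + 1800 - 3800) = -1*(-2100) = 2100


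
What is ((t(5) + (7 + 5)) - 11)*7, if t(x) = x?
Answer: 42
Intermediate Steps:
((t(5) + (7 + 5)) - 11)*7 = ((5 + (7 + 5)) - 11)*7 = ((5 + 12) - 11)*7 = (17 - 11)*7 = 6*7 = 42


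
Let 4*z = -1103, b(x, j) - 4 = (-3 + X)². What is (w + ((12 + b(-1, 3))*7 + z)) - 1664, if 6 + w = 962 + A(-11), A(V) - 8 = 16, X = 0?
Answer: -3139/4 ≈ -784.75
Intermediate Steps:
A(V) = 24 (A(V) = 8 + 16 = 24)
b(x, j) = 13 (b(x, j) = 4 + (-3 + 0)² = 4 + (-3)² = 4 + 9 = 13)
z = -1103/4 (z = (¼)*(-1103) = -1103/4 ≈ -275.75)
w = 980 (w = -6 + (962 + 24) = -6 + 986 = 980)
(w + ((12 + b(-1, 3))*7 + z)) - 1664 = (980 + ((12 + 13)*7 - 1103/4)) - 1664 = (980 + (25*7 - 1103/4)) - 1664 = (980 + (175 - 1103/4)) - 1664 = (980 - 403/4) - 1664 = 3517/4 - 1664 = -3139/4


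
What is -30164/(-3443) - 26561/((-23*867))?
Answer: 692949847/68656863 ≈ 10.093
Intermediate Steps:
-30164/(-3443) - 26561/((-23*867)) = -30164*(-1/3443) - 26561/(-19941) = 30164/3443 - 26561*(-1/19941) = 30164/3443 + 26561/19941 = 692949847/68656863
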